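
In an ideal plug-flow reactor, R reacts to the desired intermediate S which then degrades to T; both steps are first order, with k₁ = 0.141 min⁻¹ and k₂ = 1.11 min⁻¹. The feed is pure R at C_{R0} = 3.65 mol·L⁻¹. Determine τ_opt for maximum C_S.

Setting dC_S/dτ = 0 gives τ_opt = ln(k₂/k₁)/(k₂−k₁).
= ln(1.11/0.141)/(1.11−0.141) = ln(7.872)/0.9690 = 2.063/0.9690 = 2.13 min.

2.13 min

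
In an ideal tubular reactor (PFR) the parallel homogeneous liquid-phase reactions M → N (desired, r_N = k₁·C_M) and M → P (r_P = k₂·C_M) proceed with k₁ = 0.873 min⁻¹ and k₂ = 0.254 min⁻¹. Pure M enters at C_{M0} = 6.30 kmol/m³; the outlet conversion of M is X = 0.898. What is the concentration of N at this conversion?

4.38 kmol/m³

C_M = C_{M0}(1−X) = 0.6426 kmol/m³.
Both paths are first order in M, so the instantaneous fraction to N is constant: dC_N/d(−C_M) = k₁/(k₁+k₂) = 0.7746.
C_N = 0.7746·(C_{M0}−C_M) = 0.7746×5.657 = 4.38 kmol/m³.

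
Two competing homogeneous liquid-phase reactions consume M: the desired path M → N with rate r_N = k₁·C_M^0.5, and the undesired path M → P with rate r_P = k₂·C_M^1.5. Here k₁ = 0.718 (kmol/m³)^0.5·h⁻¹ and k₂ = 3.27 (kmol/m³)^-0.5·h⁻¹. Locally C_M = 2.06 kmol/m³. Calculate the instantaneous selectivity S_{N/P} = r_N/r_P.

S_{N/P} = r_N/r_P = (k₁·C_M^0.5)/(k₂·C_M^1.5) = (k₁/k₂)·C_M⁻¹.
= (0.718×2.060^0.5) / (3.27×2.060^1.5) = 1.031/9.668 = 0.107.

0.107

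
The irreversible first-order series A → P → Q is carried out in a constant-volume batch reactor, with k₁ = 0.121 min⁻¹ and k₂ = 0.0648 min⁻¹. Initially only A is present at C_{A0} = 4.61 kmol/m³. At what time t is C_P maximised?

The intermediate peaks when r₁ = r₂, i.e. k₁e^(−k₁t) = k₂e^(−k₂t), giving t_opt = ln(k₂/k₁)/(k₂−k₁).
= ln(0.0648/0.121)/(0.0648−0.121) = ln(0.5355)/-0.05620 = -0.6245/-0.05620 = 11.1 min.

11.1 min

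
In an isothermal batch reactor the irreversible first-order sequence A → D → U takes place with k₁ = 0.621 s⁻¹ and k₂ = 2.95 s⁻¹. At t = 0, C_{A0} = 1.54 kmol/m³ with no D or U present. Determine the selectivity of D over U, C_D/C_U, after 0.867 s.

Solving the coupled first-order balances gives C_D(t) = [k₁/(k₂−k₁)]·C_{A0}·(e^(−k₁t) − e^(−k₂t)).
e^(−k₁t) = e^(−0.621×0.867) = e^(−0.5384) = 0.5837; e^(−k₂t) = e^(−2.558) = 0.07749.
C_D = 0.621×1.54/(2.95−0.621) × (0.5837−0.07749) = 0.4106×0.5062 = 0.2079 kmol/m³.
C_A = C_{A0}e^(−k₁t) = 0.8989 kmol/m³, so C_U = C_{A0}−C_A−C_D = 0.4333 kmol/m³; C_D/C_U = 0.480.

0.480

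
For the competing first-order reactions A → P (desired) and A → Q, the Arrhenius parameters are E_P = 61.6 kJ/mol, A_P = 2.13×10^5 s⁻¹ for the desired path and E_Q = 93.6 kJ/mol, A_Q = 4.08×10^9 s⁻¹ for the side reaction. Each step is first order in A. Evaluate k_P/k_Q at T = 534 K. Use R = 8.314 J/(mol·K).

With equal orders, S_{P/Q} = k_P/k_Q = (A_P/A_Q)·exp[(E_Q−E_P)/(RT)].
(E_Q−E_P)/(RT) = (93.6−61.6)×10³/(8.314×534) = 32000/4440 = 7.208.
k_P/k_Q = (2.13×10^5/4.08×10^9)·exp(7.208) = 5.221×10^-5 × 1350 = 0.0705.
Since E_P < E_Q, lowering the temperature improves selectivity toward P.

0.0705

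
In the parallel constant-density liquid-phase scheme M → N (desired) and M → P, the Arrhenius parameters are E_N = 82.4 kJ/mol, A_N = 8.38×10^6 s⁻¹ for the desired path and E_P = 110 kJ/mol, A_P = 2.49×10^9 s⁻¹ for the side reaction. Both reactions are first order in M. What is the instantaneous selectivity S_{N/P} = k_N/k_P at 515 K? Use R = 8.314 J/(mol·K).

2.12

Since both paths have the same order in M, the concentration cancels and S_{N/P} = k_N/k_P = (A_N/A_P)·exp[(E_P−E_N)/(RT)].
(E_P−E_N)/(RT) = (110−82.4)×10³/(8.314×515) = 27600/4282 = 6.446.
k_N/k_P = (8.38×10^6/2.49×10^9)·exp(6.446) = 0.003365 × 630.2 = 2.12.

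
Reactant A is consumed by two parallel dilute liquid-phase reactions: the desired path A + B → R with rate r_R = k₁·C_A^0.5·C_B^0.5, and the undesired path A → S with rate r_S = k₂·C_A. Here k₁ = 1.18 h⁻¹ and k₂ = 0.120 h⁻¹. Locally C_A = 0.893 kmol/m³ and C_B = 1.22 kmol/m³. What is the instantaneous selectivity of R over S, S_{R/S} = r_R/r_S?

S_{R/S} = r_R/r_S = (k₁·C_A^0.5·C_B^0.5)/(k₂·C_A) = (k₁/k₂)·C_A^-0.5·C_B^0.5.
= (1.18×0.8930^0.5×1.220^0.5) / (0.120×0.8930) = 1.232/0.1072 = 11.5.

11.5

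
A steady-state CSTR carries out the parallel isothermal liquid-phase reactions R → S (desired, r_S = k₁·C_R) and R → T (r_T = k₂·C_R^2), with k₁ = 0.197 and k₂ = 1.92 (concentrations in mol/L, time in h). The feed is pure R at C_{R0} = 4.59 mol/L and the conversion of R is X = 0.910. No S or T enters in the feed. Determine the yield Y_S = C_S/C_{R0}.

0.181

Exit C_R = C_{R0}(1−X) = 4.59×0.0900 = 0.4131 mol/L.
In a CSTR the entire volume is at exit conditions, so r_S = 0.197×0.4131 = 0.08138 and r_T = 1.92×0.4131^2 = 0.3277.
Fraction of consumed R going to S: r_S/(r_S+r_T) = 0.1990.
C_S = 0.1990·C_{R0}·X = 0.1990×4.59×0.910 = 0.831 mol/L; Y_S = C_S/C_{R0} = 0.181.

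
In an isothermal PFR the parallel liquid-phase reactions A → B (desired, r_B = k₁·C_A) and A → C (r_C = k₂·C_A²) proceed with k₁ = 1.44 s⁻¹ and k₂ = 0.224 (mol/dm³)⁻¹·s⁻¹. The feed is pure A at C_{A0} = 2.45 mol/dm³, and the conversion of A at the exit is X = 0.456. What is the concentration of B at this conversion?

0.865 mol/dm³

C_A = C_{A0}(1−X) = 1.333 mol/dm³.
Along a PFR/batch, dC_B/dC_A = −r_B/(r_B+r_C) = −k₁/(k₁+k₂·C_A).
Integrating from C_{A0} to C_A: C_B = (1.44/0.224)·ln[(1.44+0.224·2.45)/(1.44+0.224·1.33)] = 6.429·ln(1.989/1.739) = 0.8645 mol/dm³.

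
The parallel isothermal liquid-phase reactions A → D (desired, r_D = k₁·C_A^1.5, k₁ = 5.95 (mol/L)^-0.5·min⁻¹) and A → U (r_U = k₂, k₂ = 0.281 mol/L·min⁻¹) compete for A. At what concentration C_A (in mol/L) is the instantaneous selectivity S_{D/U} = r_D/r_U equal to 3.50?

0.301 mol/L

S_{D/U} = (k₁/k₂)·C_A^1.5 ⇒ C_A = (S·k₂/k₁)^(1/1.5).
= (3.50×0.281/5.95)^(0.6667) = (0.1653)^(0.6667) = 0.301 mol/L.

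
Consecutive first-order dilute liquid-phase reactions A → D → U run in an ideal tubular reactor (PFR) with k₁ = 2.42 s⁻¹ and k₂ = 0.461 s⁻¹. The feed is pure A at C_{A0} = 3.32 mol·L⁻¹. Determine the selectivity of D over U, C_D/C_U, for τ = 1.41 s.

1.66

The intermediate concentration in a first-order A→B→C sequence is C_D = k₁C_{A0}(e^(−k₁τ) − e^(−k₂τ))/(k₂−k₁).
e^(−k₁τ) = e^(−2.42×1.41) = e^(−3.412) = 0.03297; e^(−k₂τ) = e^(−0.6500) = 0.5220.
C_D = 2.42×3.32/(0.461−2.42) × (0.03297−0.5220) = (-4.101)×(-0.4891) = 2.006 mol·L⁻¹.
C_A = C_{A0}e^(−k₁τ) = 0.1095 mol·L⁻¹, so C_U = C_{A0}−C_A−C_D = 1.205 mol·L⁻¹; C_D/C_U = 1.66.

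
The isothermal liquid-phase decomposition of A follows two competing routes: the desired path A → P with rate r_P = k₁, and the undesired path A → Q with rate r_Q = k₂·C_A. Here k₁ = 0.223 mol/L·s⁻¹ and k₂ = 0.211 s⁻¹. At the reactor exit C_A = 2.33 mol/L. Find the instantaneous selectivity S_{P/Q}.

S_{P/Q} = r_P/r_Q = (k₁)/(k₂·C_A) = (k₁/k₂)·C_A⁻¹.
= (0.223) / (0.211×2.330) = 0.2230/0.4916 = 0.454.
The undesired path is higher order in A, so low C_A (CSTR or dilute feed) favours P.

0.454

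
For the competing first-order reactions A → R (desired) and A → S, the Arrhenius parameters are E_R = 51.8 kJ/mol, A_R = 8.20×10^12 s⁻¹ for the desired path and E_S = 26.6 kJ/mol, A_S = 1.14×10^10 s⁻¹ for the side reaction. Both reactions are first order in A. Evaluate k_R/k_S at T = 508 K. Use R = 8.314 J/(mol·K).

k_R/k_S = (A_R/A_S)·exp[−(E_R−E_S)/(RT)] = (A_R/A_S)·exp[(E_S−E_R)/(RT)].
(E_S−E_R)/(RT) = (26.6−51.8)×10³/(8.314×508) = -25200/4224 = -5.967.
k_R/k_S = (8.20×10^12/1.14×10^10)·exp(-5.967) = 719.3 × 0.002563 = 1.84.

1.84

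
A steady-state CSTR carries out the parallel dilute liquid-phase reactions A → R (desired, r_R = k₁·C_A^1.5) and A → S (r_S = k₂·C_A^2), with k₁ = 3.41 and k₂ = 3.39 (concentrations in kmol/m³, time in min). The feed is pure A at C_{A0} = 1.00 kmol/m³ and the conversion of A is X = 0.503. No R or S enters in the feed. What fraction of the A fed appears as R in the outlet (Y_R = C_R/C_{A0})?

Exit C_A = C_{A0}(1−X) = 1.00×0.497 = 0.4970 kmol/m³.
In a CSTR the entire volume is at exit conditions, so r_R = 3.41×0.4970^1.5 = 1.195 and r_S = 3.39×0.4970^2 = 0.8374.
Fraction of consumed A going to R: r_R/(r_R+r_S) = 0.5879.
C_R = 0.5879·C_{A0}·X = 0.5879×1.00×0.503 = 0.296 kmol/m³; Y_R = C_R/C_{A0} = 0.296.

0.296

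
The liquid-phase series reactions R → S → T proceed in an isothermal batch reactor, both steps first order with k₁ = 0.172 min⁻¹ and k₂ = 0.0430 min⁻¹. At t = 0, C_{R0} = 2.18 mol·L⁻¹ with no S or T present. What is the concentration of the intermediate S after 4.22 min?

1.02 mol·L⁻¹

For first-order series with pure R initially, C_S(t) = k₁C_{R0}/(k₂−k₁)·(e^(−k₁t) − e^(−k₂t)).
e^(−k₁t) = e^(−0.172×4.22) = e^(−0.7258) = 0.4839; e^(−k₂t) = e^(−0.1815) = 0.8341.
C_S = 0.172×2.18/(0.0430−0.172) × (0.4839−0.8341) = (-2.907)×(-0.3501) = 1.018 mol·L⁻¹.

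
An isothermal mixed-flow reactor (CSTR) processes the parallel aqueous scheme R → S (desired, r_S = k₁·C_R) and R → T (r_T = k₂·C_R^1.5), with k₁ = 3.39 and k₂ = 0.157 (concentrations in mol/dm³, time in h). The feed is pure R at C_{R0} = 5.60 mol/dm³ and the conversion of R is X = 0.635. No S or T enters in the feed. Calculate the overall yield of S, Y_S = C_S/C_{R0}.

0.596

Exit C_R = C_{R0}(1−X) = 5.60×0.365 = 2.044 mol/dm³.
Rates in a CSTR are evaluated at the outlet concentration: r_S = 3.39×2.044 = 6.929, r_T = 0.157×2.044^1.5 = 0.4588.
Fraction of consumed R going to S: r_S/(r_S+r_T) = 0.9379.
C_S = 0.9379·C_{R0}·X = 0.9379×5.60×0.635 = 3.34 mol/dm³; Y_S = C_S/C_{R0} = 0.596.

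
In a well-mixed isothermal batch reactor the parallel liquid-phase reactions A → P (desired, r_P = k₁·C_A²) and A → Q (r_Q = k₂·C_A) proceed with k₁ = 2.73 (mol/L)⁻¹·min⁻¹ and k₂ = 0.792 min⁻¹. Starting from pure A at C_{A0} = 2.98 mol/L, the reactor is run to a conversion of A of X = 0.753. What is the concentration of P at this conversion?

1.91 mol/L

C_A = C_{A0}(1−X) = 0.7361 mol/L.
Along a PFR/batch, dC_Q/dC_A = −r_Q/(r_P+r_Q) = −k₂/(k₂+k₁·C_A).
Integrating from C_{A0} to C_A: C_Q = (0.792/2.73)·ln[(0.792+2.73·2.98)/(0.792+2.73·0.736)] = 0.2901·ln(8.927/2.801) = 0.3362 mol/L.
Then C_P = (C_{A0}−C_A) − C_Q = 2.244 − 0.3362 = 1.908 mol/L.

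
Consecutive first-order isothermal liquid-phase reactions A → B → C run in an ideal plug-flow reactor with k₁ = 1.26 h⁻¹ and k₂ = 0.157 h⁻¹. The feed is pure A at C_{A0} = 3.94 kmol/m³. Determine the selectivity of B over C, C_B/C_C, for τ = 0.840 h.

Solving the coupled first-order balances gives C_B(τ) = [k₁/(k₂−k₁)]·C_{A0}·(e^(−k₁τ) − e^(−k₂τ)).
e^(−k₁τ) = e^(−1.26×0.840) = e^(−1.058) = 0.3470; e^(−k₂τ) = e^(−0.1319) = 0.8764.
C_B = 1.26×3.94/(0.157−1.26) × (0.3470−0.8764) = (-4.501)×(-0.5294) = 2.383 kmol/m³.
C_A = C_{A0}e^(−k₁τ) = 1.367 kmol/m³, so C_C = C_{A0}−C_A−C_B = 0.1899 kmol/m³; C_B/C_C = 12.5.

12.5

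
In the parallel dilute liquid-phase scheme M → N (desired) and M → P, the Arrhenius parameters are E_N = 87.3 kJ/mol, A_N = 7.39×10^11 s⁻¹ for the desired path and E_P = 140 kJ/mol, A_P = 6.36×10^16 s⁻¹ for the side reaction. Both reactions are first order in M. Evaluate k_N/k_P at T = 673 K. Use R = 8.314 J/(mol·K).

k_N/k_P = (A_N/A_P)·exp[−(E_N−E_P)/(RT)] = (A_N/A_P)·exp[(E_P−E_N)/(RT)].
(E_P−E_N)/(RT) = (140−87.3)×10³/(8.314×673) = 52700/5595 = 9.419.
k_N/k_P = (7.39×10^11/6.36×10^16)·exp(9.419) = 1.162×10^-5 × 12315 = 0.143.

0.143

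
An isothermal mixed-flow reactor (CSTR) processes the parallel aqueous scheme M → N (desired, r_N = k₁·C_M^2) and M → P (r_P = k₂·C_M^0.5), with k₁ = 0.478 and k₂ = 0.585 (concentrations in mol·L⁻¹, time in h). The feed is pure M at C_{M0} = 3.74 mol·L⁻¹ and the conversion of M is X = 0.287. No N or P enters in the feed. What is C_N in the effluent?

0.838 mol·L⁻¹

Exit C_M = C_{M0}(1−X) = 3.74×0.713 = 2.667 mol·L⁻¹.
Rates in a CSTR are evaluated at the outlet concentration: r_N = 0.478×2.667^2 = 3.399, r_P = 0.585×2.667^0.5 = 0.9553.
Fraction of consumed M going to N: r_N/(r_N+r_P) = 0.7806.
C_N = 0.7806·C_{M0}·X = 0.7806×3.74×0.287 = 0.838 mol·L⁻¹.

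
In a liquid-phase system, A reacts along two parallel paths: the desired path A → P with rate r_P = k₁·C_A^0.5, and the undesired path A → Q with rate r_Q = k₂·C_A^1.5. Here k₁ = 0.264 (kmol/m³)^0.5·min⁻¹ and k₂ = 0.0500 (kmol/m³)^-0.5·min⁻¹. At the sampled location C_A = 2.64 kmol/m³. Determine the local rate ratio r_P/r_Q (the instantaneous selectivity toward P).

S_{P/Q} = r_P/r_Q = (k₁·C_A^0.5)/(k₂·C_A^1.5) = (k₁/k₂)·C_A⁻¹.
= (0.264×2.640^0.5) / (0.0500×2.640^1.5) = 0.4289/0.2145 = 2.00.
The undesired path is higher order in A, so low C_A (CSTR or dilute feed) favours P.

2.00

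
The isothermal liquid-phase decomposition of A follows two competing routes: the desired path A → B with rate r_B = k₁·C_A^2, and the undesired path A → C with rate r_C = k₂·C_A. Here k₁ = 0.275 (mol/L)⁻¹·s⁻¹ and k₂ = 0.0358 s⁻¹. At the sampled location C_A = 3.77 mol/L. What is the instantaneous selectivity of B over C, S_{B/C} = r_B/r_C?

S_{B/C} = r_B/r_C = (k₁·C_A^2)/(k₂·C_A) = (k₁/k₂)·C_A.
= (0.275×3.770^2) / (0.0358×3.770) = 3.909/0.1350 = 29.0.
Since the desired path is higher order in A, keeping C_A high (PFR or concentrated feed) favours B.

29.0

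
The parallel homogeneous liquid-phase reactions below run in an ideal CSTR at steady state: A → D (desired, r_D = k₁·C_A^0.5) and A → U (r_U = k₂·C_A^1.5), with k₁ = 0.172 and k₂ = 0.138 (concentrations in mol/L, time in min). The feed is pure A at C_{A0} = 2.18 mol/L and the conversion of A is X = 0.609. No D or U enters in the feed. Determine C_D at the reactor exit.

Exit C_A = C_{A0}(1−X) = 2.18×0.391 = 0.8524 mol/L.
A CSTR operates uniformly at the exit composition, giving r_D = 0.1588 and r_U = 0.1086 (each k·C_A^n at C_A = 0.8524).
Fraction of consumed A going to D: r_D/(r_D+r_U) = 0.5939.
C_D = 0.5939·C_{A0}·X = 0.5939×2.18×0.609 = 0.788 mol/L.

0.788 mol/L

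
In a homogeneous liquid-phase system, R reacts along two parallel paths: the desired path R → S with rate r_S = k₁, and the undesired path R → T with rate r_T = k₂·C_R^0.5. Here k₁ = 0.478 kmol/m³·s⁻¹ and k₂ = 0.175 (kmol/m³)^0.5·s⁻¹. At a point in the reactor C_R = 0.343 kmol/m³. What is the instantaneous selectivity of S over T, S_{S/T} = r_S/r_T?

4.66

S_{S/T} = r_S/r_T = (k₁)/(k₂·C_R^0.5) = (k₁/k₂)·C_R^-0.5.
= (0.478) / (0.175×0.3430^0.5) = 0.4780/0.1025 = 4.66.
The undesired path is higher order in R, so low C_R (CSTR or dilute feed) favours S.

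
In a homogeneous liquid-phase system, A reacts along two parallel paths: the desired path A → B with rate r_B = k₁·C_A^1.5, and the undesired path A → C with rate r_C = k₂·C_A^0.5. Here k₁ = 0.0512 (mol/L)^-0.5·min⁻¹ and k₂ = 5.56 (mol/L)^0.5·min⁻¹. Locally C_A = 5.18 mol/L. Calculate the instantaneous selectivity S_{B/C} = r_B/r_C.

0.0477

S_{B/C} = r_B/r_C = (k₁·C_A^1.5)/(k₂·C_A^0.5) = (k₁/k₂)·C_A.
= (0.0512×5.180^1.5) / (5.56×5.180^0.5) = 0.6036/12.65 = 0.0477.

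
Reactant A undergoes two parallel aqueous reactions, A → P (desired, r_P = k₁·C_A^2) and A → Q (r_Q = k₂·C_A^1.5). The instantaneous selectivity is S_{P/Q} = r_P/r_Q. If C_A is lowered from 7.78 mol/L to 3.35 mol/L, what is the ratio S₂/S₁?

S_{P/Q} = (k₁/k₂)·C_A^0.5, so S₂/S₁ = (C_{A,2}/C_{A,1})^0.5.
= (3.35/7.78)^0.5 = (0.4306)^0.5 = 0.656.
Selectivity toward P falls as C_A falls — high-concentration operation is favoured.

0.656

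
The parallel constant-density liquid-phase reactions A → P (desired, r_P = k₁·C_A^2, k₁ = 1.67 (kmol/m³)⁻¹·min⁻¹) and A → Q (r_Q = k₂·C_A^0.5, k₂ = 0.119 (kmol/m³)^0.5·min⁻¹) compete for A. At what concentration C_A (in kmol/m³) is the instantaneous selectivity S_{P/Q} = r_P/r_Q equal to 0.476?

0.105 kmol/m³

S_{P/Q} = (k₁/k₂)·C_A^1.5 ⇒ C_A = (S·k₂/k₁)^(1/1.5).
= (0.476×0.119/1.67)^(0.6667) = (0.03392)^(0.6667) = 0.105 kmol/m³.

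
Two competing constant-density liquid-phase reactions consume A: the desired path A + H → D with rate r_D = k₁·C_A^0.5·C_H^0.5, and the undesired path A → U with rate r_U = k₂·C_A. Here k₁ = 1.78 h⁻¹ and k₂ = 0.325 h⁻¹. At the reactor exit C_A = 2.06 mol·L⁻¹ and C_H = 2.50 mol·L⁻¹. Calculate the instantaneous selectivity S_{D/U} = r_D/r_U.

S_{D/U} = r_D/r_U = (k₁·C_A^0.5·C_H^0.5)/(k₂·C_A) = (k₁/k₂)·C_A^-0.5·C_H^0.5.
= (1.78×2.060^0.5×2.500^0.5) / (0.325×2.060) = 4.039/0.6695 = 6.03.

6.03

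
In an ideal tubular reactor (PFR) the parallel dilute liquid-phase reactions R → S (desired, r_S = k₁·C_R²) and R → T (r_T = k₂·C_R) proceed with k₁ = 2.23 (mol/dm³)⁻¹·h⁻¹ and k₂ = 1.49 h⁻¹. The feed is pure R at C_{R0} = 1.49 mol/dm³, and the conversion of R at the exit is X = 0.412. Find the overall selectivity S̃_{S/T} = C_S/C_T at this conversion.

1.75

C_R = C_{R0}(1−X) = 0.8761 mol/dm³.
Along a PFR/batch, dC_T/dC_R = −r_T/(r_S+r_T) = −k₂/(k₂+k₁·C_R).
Integrating from C_{R0} to C_R: C_T = (1.49/2.23)·ln[(1.49+2.23·1.49)/(1.49+2.23·0.876)] = 0.6682·ln(4.813/3.444) = 0.2236 mol/dm³.
Then C_S = (C_{R0}−C_R) − C_T = 0.6139 − 0.2236 = 0.3902 mol/dm³.
S̃_{S/T} = C_S/C_T = 0.3902/0.2236 = 1.75.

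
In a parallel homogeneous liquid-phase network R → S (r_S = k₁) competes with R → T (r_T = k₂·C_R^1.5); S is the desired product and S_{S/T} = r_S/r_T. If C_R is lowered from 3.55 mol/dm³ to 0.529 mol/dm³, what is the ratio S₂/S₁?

17.4

S_{S/T} = (k₁/k₂)·C_R^-1.5, so S₂/S₁ = (C_{R,2}/C_{R,1})^-1.5.
= (0.529/3.55)^(-1.5) = (0.1490)^(-1.5) = 17.4.
Selectivity toward S rises as C_R falls — low-concentration operation is favoured.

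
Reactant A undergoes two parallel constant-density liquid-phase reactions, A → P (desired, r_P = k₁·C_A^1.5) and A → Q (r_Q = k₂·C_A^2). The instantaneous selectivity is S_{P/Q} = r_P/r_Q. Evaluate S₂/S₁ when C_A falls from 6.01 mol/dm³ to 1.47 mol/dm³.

S_{P/Q} = (k₁/k₂)·C_A^-0.5, so S₂/S₁ = (C_{A,2}/C_{A,1})^-0.5.
= (1.47/6.01)^(-0.5) = (0.2446)^(-0.5) = 2.02.

2.02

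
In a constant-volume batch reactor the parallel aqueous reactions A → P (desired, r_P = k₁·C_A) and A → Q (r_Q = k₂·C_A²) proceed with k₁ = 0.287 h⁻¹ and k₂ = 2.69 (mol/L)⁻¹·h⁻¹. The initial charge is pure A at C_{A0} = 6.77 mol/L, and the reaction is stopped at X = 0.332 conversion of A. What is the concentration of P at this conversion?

C_A = C_{A0}(1−X) = 4.522 mol/L.
Along a PFR/batch, dC_P/dC_A = −r_P/(r_P+r_Q) = −k₁/(k₁+k₂·C_A).
Integrating from C_{A0} to C_A: C_P = (0.287/2.69)·ln[(0.287+2.69·6.77)/(0.287+2.69·4.52)] = 0.1067·ln(18.50/12.45) = 0.04223 mol/L.

0.0422 mol/L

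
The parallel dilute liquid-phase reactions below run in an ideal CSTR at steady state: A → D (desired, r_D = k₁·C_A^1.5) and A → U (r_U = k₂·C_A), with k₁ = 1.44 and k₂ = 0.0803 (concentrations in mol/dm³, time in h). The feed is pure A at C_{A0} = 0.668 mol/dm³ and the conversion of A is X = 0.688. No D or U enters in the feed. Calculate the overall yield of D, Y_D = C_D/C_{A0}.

0.613

Exit C_A = C_{A0}(1−X) = 0.668×0.312 = 0.2084 mol/dm³.
A CSTR operates uniformly at the exit composition, giving r_D = 0.1370 and r_U = 0.01674 (each k·C_A^n at C_A = 0.2084).
Fraction of consumed A going to D: r_D/(r_D+r_U) = 0.8911.
C_D = 0.8911·C_{A0}·X = 0.8911×0.668×0.688 = 0.410 mol/dm³; Y_D = C_D/C_{A0} = 0.613.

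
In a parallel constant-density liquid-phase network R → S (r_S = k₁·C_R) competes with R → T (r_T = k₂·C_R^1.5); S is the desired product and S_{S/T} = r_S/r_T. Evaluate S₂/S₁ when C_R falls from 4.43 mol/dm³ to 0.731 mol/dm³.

S_{S/T} = (k₁/k₂)·C_R^-0.5, so S₂/S₁ = (C_{R,2}/C_{R,1})^-0.5.
= (0.731/4.43)^(-0.5) = (0.1650)^(-0.5) = 2.46.
Selectivity toward S rises as C_R falls — low-concentration operation is favoured.

2.46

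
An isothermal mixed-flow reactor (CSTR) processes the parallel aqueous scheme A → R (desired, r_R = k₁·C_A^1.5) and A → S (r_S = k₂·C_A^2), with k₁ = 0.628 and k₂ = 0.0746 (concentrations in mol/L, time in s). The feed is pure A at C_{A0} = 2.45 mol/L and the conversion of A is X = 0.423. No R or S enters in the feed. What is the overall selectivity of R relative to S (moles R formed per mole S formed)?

7.08

Exit C_A = C_{A0}(1−X) = 2.45×0.577 = 1.414 mol/L.
A CSTR operates uniformly at the exit composition, giving r_R = 1.056 and r_S = 0.1491 (each k·C_A^n at C_A = 1.414).
Overall selectivity = C_R/C_S = r_Rτ/(r_Sτ) = r_R/r_S = 7.08.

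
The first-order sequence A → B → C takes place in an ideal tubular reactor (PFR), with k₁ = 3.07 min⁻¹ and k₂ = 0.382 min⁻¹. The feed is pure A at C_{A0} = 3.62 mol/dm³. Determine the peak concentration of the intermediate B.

2.69 mol/dm³

Evaluating C_B at τ_opt = ln(k₂/k₁)/(k₂−k₁) gives C_{B,max}/C_{A0} = (k₁/k₂)^[k₂/(k₂−k₁)].
= (3.07/0.382)^(0.382/(0.382−3.07)) = (8.037)^(-0.1421) = 0.7437.
C_{B,max} = 0.7437×3.62 = 2.69 mol/dm³.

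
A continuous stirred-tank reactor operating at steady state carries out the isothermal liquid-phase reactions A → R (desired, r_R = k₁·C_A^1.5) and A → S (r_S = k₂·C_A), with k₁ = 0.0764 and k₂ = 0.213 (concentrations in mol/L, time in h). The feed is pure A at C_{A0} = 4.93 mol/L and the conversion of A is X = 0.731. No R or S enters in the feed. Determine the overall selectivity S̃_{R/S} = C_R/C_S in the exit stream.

0.413

Exit C_A = C_{A0}(1−X) = 4.93×0.269 = 1.326 mol/L.
In a CSTR the entire volume is at exit conditions, so r_R = 0.0764×1.326^1.5 = 0.1167 and r_S = 0.213×1.326 = 0.2825.
Overall selectivity = C_R/C_S = r_Rτ/(r_Sτ) = r_R/r_S = 0.413.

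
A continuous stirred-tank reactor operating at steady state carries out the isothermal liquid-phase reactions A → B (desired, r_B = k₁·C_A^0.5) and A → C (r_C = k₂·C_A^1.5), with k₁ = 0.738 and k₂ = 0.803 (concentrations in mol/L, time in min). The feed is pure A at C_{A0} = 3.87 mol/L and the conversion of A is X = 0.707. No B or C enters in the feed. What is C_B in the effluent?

1.22 mol/L

Exit C_A = C_{A0}(1−X) = 3.87×0.293 = 1.134 mol/L.
A CSTR operates uniformly at the exit composition, giving r_B = 0.7859 and r_C = 0.9696 (each k·C_A^n at C_A = 1.134).
Fraction of consumed A going to B: r_B/(r_B+r_C) = 0.4477.
C_B = 0.4477·C_{A0}·X = 0.4477×3.87×0.707 = 1.22 mol/L.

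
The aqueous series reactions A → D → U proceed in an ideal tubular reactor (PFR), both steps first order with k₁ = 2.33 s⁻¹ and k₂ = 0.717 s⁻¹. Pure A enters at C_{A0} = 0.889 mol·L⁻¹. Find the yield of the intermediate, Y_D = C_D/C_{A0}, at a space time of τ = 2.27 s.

0.276

The intermediate concentration in a first-order A→B→C sequence is C_D = k₁C_{A0}(e^(−k₁τ) − e^(−k₂τ))/(k₂−k₁).
e^(−k₁τ) = e^(−2.33×2.27) = e^(−5.289) = 0.005046; e^(−k₂τ) = e^(−1.628) = 0.1964.
C_D = 2.33×0.889/(0.717−2.33) × (0.005046−0.1964) = (-1.284)×(-0.1914) = 0.2457 mol·L⁻¹.
Y_D = C_D/C_{A0} = 0.2457/0.889 = 0.276.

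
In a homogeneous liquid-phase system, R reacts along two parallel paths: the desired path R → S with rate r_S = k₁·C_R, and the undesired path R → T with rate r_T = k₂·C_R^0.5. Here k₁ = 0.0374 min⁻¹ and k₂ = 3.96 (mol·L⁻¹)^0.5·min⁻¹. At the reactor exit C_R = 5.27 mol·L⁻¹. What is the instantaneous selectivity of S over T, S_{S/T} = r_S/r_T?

S_{S/T} = r_S/r_T = (k₁·C_R)/(k₂·C_R^0.5) = (k₁/k₂)·C_R^0.5.
= (0.0374×5.270) / (3.96×5.270^0.5) = 0.1971/9.091 = 0.0217.

0.0217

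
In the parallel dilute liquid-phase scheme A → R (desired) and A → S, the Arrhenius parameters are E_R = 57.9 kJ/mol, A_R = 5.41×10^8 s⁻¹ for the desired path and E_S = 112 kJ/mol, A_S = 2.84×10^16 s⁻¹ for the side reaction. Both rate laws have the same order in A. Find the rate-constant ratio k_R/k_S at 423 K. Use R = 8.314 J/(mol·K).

With equal orders, S_{R/S} = k_R/k_S = (A_R/A_S)·exp[(E_S−E_R)/(RT)].
(E_S−E_R)/(RT) = (112−57.9)×10³/(8.314×423) = 54100/3517 = 15.38.
k_R/k_S = (5.41×10^8/2.84×10^16)·exp(15.38) = 1.905×10^-8 × 4.796×10^6 = 0.0914.
Since E_R < E_S, lowering the temperature improves selectivity toward R.

0.0914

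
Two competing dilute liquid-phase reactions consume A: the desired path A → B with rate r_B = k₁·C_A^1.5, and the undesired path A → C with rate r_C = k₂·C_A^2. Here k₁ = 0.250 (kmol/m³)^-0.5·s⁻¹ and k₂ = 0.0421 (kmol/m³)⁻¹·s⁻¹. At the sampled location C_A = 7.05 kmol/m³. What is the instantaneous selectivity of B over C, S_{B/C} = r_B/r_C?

S_{B/C} = r_B/r_C = (k₁·C_A^1.5)/(k₂·C_A^2) = (k₁/k₂)·C_A^-0.5.
= (0.250×7.050^1.5) / (0.0421×7.050^2) = 4.680/2.092 = 2.24.

2.24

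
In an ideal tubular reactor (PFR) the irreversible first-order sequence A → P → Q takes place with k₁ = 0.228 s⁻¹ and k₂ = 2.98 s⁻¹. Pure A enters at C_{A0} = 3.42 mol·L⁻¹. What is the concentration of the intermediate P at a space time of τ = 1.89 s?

0.183 mol·L⁻¹

For first-order series with pure A initially, C_P(τ) = k₁C_{A0}/(k₂−k₁)·(e^(−k₁τ) − e^(−k₂τ)).
e^(−k₁τ) = e^(−0.228×1.89) = e^(−0.4309) = 0.6499; e^(−k₂τ) = e^(−5.632) = 0.003581.
C_P = 0.228×3.42/(2.98−0.228) × (0.6499−0.003581) = 0.2833×0.6463 = 0.1831 mol·L⁻¹.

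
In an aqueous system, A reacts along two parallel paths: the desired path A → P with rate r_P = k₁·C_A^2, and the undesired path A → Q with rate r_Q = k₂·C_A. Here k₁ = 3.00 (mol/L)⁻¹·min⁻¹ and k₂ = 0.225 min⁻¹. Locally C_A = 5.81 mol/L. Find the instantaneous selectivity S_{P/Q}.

77.5

S_{P/Q} = r_P/r_Q = (k₁·C_A^2)/(k₂·C_A) = (k₁/k₂)·C_A.
= (3.00×5.810^2) / (0.225×5.810) = 101.3/1.307 = 77.5.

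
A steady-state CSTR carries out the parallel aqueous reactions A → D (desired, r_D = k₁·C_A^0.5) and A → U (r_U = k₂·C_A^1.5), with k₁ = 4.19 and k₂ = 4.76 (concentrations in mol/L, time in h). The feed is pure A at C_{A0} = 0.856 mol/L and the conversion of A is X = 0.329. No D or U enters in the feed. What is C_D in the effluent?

Exit C_A = C_{A0}(1−X) = 0.856×0.671 = 0.5744 mol/L.
Rates in a CSTR are evaluated at the outlet concentration: r_D = 4.19×0.5744^0.5 = 3.176, r_U = 4.76×0.5744^1.5 = 2.072.
Fraction of consumed A going to D: r_D/(r_D+r_U) = 0.6051.
C_D = 0.6051·C_{A0}·X = 0.6051×0.856×0.329 = 0.170 mol/L.

0.170 mol/L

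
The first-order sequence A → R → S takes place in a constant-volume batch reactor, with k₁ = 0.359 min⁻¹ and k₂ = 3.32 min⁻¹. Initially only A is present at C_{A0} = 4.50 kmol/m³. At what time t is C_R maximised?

0.751 min

Setting dC_R/dt = 0 gives t_opt = ln(k₂/k₁)/(k₂−k₁).
= ln(3.32/0.359)/(3.32−0.359) = ln(9.248)/2.961 = 2.224/2.961 = 0.751 min.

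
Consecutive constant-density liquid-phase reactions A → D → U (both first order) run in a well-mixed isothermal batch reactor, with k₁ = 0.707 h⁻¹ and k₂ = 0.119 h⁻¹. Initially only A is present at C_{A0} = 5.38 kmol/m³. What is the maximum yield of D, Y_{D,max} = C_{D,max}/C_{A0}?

0.697

Evaluating C_D at t_opt = ln(k₂/k₁)/(k₂−k₁) gives C_{D,max}/C_{A0} = (k₁/k₂)^[k₂/(k₂−k₁)].
= (0.707/0.119)^(0.119/(0.119−0.707)) = (5.941)^(-0.2024) = 0.6972.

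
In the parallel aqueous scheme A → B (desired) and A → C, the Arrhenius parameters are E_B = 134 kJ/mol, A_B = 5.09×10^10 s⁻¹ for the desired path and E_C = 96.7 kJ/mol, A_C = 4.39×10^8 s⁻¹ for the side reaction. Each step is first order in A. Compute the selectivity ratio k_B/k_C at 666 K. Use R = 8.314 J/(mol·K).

With equal orders, S_{B/C} = k_B/k_C = (A_B/A_C)·exp[(E_C−E_B)/(RT)].
(E_C−E_B)/(RT) = (96.7−134)×10³/(8.314×666) = -37300/5537 = -6.736.
k_B/k_C = (5.09×10^10/4.39×10^8)·exp(-6.736) = 115.9 × 0.001187 = 0.138.

0.138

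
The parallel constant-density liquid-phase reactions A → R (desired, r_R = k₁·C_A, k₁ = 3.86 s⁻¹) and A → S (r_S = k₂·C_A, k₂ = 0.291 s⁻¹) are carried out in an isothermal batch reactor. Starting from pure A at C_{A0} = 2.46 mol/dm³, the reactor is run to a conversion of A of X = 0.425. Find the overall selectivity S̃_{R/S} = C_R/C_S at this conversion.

13.3

C_A = C_{A0}(1−X) = 1.414 mol/dm³.
Both paths are first order in A, so the instantaneous fraction to R is constant: dC_R/d(−C_A) = k₁/(k₁+k₂) = 0.9299.
C_R = 0.9299·(C_{A0}−C_A) = 0.9299×1.046 = 0.972 mol/dm³.
C_S = (C_{A0}−C_A)−C_R = 0.07329 mol/dm³; S̃_{R/S} = 0.9722/0.07329 = 13.3.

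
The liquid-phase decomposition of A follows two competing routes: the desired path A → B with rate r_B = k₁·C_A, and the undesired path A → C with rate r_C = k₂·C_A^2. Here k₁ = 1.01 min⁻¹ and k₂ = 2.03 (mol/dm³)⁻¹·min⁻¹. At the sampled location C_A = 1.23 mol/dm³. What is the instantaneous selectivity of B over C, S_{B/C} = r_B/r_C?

S_{B/C} = r_B/r_C = (k₁·C_A)/(k₂·C_A^2) = (k₁/k₂)·C_A⁻¹.
= (1.01×1.230) / (2.03×1.230^2) = 1.242/3.071 = 0.405.

0.405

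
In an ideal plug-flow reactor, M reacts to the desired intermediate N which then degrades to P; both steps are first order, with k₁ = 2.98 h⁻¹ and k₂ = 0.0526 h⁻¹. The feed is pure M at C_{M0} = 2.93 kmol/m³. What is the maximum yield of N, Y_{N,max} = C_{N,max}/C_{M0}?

0.930

At the optimum, C_{N,max}/C_{M0} = (k₁/k₂)^[k₂/(k₂−k₁)].
= (2.98/0.0526)^(0.0526/(0.0526−2.98)) = (56.65)^(-0.01797) = 0.9300.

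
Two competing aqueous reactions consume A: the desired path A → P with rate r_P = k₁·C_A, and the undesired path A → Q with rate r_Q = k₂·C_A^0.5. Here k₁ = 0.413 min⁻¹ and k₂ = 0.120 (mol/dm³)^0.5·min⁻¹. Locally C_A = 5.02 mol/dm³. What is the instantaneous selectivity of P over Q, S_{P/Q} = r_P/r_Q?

S_{P/Q} = r_P/r_Q = (k₁·C_A)/(k₂·C_A^0.5) = (k₁/k₂)·C_A^0.5.
= (0.413×5.020) / (0.120×5.020^0.5) = 2.073/0.2689 = 7.71.

7.71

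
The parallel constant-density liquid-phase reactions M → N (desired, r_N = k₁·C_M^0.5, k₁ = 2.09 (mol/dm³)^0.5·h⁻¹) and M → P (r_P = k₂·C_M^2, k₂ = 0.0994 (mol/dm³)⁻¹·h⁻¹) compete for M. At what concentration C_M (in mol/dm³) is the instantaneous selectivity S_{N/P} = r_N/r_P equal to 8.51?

1.83 mol/dm³

S_{N/P} = (k₁/k₂)·C_M^-1.5 ⇒ C_M = (S·k₂/k₁)^(1/(-1.5)).
= (8.51×0.0994/2.09)^(-0.6667) = (0.4047)^(-0.6667) = 1.83 mol/dm³.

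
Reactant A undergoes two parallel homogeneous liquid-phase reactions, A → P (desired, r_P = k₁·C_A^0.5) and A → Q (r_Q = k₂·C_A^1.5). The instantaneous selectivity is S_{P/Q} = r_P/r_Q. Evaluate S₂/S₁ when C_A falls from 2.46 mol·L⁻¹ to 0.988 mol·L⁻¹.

S_{P/Q} = (k₁/k₂)·C_A⁻¹, so S₂/S₁ = (C_{A,2}/C_{A,1})⁻¹.
= 2.46/0.988 = 2.49.

2.49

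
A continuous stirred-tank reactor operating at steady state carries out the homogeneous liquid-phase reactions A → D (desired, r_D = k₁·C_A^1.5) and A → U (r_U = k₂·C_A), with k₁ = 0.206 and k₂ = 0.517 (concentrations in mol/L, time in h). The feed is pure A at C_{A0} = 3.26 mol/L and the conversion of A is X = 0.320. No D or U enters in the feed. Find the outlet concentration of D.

Exit C_A = C_{A0}(1−X) = 3.26×0.680 = 2.217 mol/L.
A CSTR operates uniformly at the exit composition, giving r_D = 0.6799 and r_U = 1.146 (each k·C_A^n at C_A = 2.217).
Fraction of consumed A going to D: r_D/(r_D+r_U) = 0.3724.
C_D = 0.3724·C_{A0}·X = 0.3724×3.26×0.320 = 0.388 mol/L.

0.388 mol/L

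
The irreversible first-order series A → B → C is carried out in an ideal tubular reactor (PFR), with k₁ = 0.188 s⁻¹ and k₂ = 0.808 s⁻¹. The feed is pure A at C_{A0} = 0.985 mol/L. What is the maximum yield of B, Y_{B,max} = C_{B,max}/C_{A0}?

At the optimum, C_{B,max}/C_{A0} = (k₁/k₂)^[k₂/(k₂−k₁)].
= (0.188/0.808)^(0.808/(0.808−0.188)) = (0.2327)^(1.303) = 0.1495.

0.150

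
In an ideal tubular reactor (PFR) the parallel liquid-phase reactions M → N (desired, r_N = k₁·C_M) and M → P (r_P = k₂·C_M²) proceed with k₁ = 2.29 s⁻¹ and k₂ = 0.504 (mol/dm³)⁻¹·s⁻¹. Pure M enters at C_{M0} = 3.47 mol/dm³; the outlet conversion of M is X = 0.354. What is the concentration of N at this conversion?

C_M = C_{M0}(1−X) = 2.242 mol/dm³.
Along a PFR/batch, dC_N/dC_M = −r_N/(r_N+r_P) = −k₁/(k₁+k₂·C_M).
Integrating from C_{M0} to C_M: C_N = (2.29/0.504)·ln[(2.29+0.504·3.47)/(2.29+0.504·2.24)] = 4.544·ln(4.039/3.420) = 0.7560 mol/dm³.

0.756 mol/dm³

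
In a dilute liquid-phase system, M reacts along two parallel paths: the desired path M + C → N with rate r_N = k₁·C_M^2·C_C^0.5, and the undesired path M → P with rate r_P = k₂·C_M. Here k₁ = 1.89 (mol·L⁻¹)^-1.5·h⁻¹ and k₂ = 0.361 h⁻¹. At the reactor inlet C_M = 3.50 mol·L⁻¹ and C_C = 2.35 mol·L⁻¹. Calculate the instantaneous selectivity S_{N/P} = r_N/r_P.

S_{N/P} = r_N/r_P = (k₁·C_M^2·C_C^0.5)/(k₂·C_M) = (k₁/k₂)·C_M·C_C^0.5.
= (1.89×3.500^2×2.350^0.5) / (0.361×3.500) = 35.49/1.264 = 28.1.
Since the desired path is higher order in M, keeping C_M high (PFR or concentrated feed) favours N.

28.1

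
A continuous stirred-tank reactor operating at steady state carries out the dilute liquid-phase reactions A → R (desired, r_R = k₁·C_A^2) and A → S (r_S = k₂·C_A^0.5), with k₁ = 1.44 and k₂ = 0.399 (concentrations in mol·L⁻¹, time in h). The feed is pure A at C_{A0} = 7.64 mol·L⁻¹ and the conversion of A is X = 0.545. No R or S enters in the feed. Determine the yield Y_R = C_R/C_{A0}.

Exit C_A = C_{A0}(1−X) = 7.64×0.455 = 3.476 mol·L⁻¹.
In a CSTR the entire volume is at exit conditions, so r_R = 1.44×3.476^2 = 17.40 and r_S = 0.399×3.476^0.5 = 0.7439.
Fraction of consumed A going to R: r_R/(r_R+r_S) = 0.9590.
C_R = 0.9590·C_{A0}·X = 0.9590×7.64×0.545 = 3.99 mol·L⁻¹; Y_R = C_R/C_{A0} = 0.523.

0.523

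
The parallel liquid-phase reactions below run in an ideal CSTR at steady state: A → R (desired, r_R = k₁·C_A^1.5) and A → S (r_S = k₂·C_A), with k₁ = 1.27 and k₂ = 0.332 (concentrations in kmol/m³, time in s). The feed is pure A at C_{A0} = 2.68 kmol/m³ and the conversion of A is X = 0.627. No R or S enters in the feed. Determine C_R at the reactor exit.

Exit C_A = C_{A0}(1−X) = 2.68×0.373 = 0.9996 kmol/m³.
In a CSTR the entire volume is at exit conditions, so r_R = 1.27×0.9996^1.5 = 1.269 and r_S = 0.332×0.9996 = 0.3319.
Fraction of consumed A going to R: r_R/(r_R+r_S) = 0.7927.
C_R = 0.7927·C_{A0}·X = 0.7927×2.68×0.627 = 1.33 kmol/m³.

1.33 kmol/m³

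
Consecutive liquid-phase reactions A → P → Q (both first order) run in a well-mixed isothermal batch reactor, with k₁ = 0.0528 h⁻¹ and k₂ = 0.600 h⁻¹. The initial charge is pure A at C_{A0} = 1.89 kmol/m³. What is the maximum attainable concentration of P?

Evaluating C_P at t_opt = ln(k₂/k₁)/(k₂−k₁) gives C_{P,max}/C_{A0} = (k₁/k₂)^[k₂/(k₂−k₁)].
= (0.0528/0.600)^(0.600/(0.600−0.0528)) = (0.08800)^(1.096) = 0.06960.
C_{P,max} = 0.06960×1.89 = 0.132 kmol/m³.

0.132 kmol/m³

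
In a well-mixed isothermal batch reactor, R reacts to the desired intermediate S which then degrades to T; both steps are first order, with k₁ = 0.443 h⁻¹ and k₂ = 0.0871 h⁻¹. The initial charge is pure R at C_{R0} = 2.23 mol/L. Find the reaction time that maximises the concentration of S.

Setting dC_S/dt = 0 gives t_opt = ln(k₂/k₁)/(k₂−k₁).
= ln(0.0871/0.443)/(0.0871−0.443) = ln(0.1966)/-0.3559 = -1.627/-0.3559 = 4.57 h.

4.57 h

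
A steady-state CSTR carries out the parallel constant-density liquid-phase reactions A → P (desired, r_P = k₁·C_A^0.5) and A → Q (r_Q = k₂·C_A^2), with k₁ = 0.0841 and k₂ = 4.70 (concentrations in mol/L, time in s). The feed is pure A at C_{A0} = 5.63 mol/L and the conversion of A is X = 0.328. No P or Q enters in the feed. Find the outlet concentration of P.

Exit C_A = C_{A0}(1−X) = 5.63×0.672 = 3.783 mol/L.
In a CSTR the entire volume is at exit conditions, so r_P = 0.0841×3.783^0.5 = 0.1636 and r_Q = 4.70×3.783^2 = 67.27.
Fraction of consumed A going to P: r_P/(r_P+r_Q) = 0.002426.
C_P = 0.002426·C_{A0}·X = 0.002426×5.63×0.328 = 0.00448 mol/L.

0.00448 mol/L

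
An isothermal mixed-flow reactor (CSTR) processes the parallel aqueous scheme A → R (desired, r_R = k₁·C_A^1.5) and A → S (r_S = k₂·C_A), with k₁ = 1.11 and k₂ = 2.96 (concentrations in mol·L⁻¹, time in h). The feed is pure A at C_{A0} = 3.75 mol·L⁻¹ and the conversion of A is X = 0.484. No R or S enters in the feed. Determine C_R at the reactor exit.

Exit C_A = C_{A0}(1−X) = 3.75×0.516 = 1.935 mol·L⁻¹.
Rates in a CSTR are evaluated at the outlet concentration: r_R = 1.11×1.935^1.5 = 2.988, r_S = 2.96×1.935 = 5.728.
Fraction of consumed A going to R: r_R/(r_R+r_S) = 0.3428.
C_R = 0.3428·C_{A0}·X = 0.3428×3.75×0.484 = 0.622 mol·L⁻¹.

0.622 mol·L⁻¹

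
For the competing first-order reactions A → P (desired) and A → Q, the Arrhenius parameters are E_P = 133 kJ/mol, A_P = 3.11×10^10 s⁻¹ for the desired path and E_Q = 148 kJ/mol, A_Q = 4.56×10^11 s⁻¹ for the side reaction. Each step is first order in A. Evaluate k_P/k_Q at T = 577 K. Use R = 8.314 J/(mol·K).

1.56

With equal orders, S_{P/Q} = k_P/k_Q = (A_P/A_Q)·exp[(E_Q−E_P)/(RT)].
(E_Q−E_P)/(RT) = (148−133)×10³/(8.314×577) = 15000/4797 = 3.127.
k_P/k_Q = (3.11×10^10/4.56×10^11)·exp(3.127) = 0.06820 × 22.80 = 1.56.
Since E_P < E_Q, lowering the temperature improves selectivity toward P.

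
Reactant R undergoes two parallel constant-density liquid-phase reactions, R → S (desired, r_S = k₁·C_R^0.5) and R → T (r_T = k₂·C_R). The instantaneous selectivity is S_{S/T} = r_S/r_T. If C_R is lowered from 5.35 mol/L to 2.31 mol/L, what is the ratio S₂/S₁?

S_{S/T} = (k₁/k₂)·C_R^-0.5, so S₂/S₁ = (C_{R,2}/C_{R,1})^-0.5.
= (2.31/5.35)^(-0.5) = (0.4318)^(-0.5) = 1.52.
Selectivity toward S rises as C_R falls — low-concentration operation is favoured.

1.52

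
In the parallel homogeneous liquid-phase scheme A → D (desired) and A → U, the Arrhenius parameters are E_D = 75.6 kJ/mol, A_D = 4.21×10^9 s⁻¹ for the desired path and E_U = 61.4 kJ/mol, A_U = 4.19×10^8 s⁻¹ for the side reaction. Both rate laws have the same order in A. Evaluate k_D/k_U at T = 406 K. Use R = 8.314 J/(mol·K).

With equal orders, S_{D/U} = k_D/k_U = (A_D/A_U)·exp[(E_U−E_D)/(RT)].
(E_U−E_D)/(RT) = (61.4−75.6)×10³/(8.314×406) = -14200/3375 = -4.207.
k_D/k_U = (4.21×10^9/4.19×10^8)·exp(-4.207) = 10.05 × 0.01489 = 0.150.

0.150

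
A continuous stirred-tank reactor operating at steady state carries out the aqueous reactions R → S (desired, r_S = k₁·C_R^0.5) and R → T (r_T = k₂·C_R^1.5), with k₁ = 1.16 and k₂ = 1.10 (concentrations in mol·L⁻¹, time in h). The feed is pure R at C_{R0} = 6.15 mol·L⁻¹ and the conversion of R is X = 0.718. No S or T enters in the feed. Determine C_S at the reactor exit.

1.67 mol·L⁻¹

Exit C_R = C_{R0}(1−X) = 6.15×0.282 = 1.734 mol·L⁻¹.
Rates in a CSTR are evaluated at the outlet concentration: r_S = 1.16×1.734^0.5 = 1.528, r_T = 1.10×1.734^1.5 = 2.512.
Fraction of consumed R going to S: r_S/(r_S+r_T) = 0.3781.
C_S = 0.3781·C_{R0}·X = 0.3781×6.15×0.718 = 1.67 mol·L⁻¹.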